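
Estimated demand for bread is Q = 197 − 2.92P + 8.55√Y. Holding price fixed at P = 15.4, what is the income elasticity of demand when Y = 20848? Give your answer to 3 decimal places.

0.445

At P = 15.4, Y = 20848: Q = 1386.553.
Holding P constant, ∂Q/∂Y = 8.55/(2√Y) = 0.0296076.
η_Y = (∂Q/∂Y)·(Y/Q) = 0.0296076 × (20848/1386.553) = 0.445.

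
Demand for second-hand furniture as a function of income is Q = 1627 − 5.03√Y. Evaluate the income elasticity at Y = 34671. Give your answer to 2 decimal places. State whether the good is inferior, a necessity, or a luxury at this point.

-0.68 (inferior good)

At Y = 34671: Q = 690.406.
dQ/dY = -5.03/(2√Y) = -0.0135069 at this income.
η = (dQ/dY)·(Y/Q) = -0.0135069 × (34671/690.406) = -0.68.
Since η < 0, the good is an inferior good.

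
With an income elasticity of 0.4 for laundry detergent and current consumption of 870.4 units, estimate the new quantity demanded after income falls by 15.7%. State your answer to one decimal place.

815.7

%ΔQ ≈ η × %ΔI = 0.4 × (-15.7%) = -6.28%.
New Q ≈ 870.4 × (1 − 0.0628) = 815.7.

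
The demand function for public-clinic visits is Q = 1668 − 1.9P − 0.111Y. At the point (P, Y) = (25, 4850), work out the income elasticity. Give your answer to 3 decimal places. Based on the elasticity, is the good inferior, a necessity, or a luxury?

-0.497 (inferior good)

At P = 25, Y = 4850: Q = 1082.150.
Holding P constant, ∂Q/∂Y = −0.111.
η_Y = (∂Q/∂Y)·(Y/Q) = -0.111 × (4850/1082.150) = -0.497.
Since η < 0, this is an inferior good.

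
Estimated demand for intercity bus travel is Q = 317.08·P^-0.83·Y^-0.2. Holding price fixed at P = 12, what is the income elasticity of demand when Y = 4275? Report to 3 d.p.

For a multiplicative demand Q = A·P^α·Y^β, the income elasticity is β everywhere.
Here β = -0.2, so η = -0.200.

-0.200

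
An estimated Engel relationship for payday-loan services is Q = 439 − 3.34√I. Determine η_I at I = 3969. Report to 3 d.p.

-0.460

At I = 3969: Q = 228.580.
dQ/dI = -3.34/(2√I) = -0.0265079 at this income.
η = (dQ/dI)·(I/Q) = -0.0265079 × (3969/228.580) = -0.460.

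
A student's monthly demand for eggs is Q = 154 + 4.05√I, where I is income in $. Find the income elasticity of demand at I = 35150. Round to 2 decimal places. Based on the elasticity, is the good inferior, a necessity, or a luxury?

At I = 35150: Q = 913.307.
dQ/dI = 4.05/(2√I) = 0.010801 at this income.
η = (dQ/dI)·(I/Q) = 0.010801 × (35150/913.307) = 0.42.
Since 0 < η < 1, the good is a necessity.

0.42 (necessity)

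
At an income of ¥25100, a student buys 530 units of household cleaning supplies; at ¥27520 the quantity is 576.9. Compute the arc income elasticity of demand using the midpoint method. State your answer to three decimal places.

0.921

ΔQ = 576.9 − 530 = 46.9; midpoint Q̄ = (530 + 576.9)/2 = 553.45.
ΔI = 27520 − 25100 = 2420; midpoint Ī = (25100 + 27520)/2 = 26310.
η = (ΔQ/Q̄) ÷ (ΔI/Ī) = (46.9/553.45) ÷ (2420/26310) = 0.921.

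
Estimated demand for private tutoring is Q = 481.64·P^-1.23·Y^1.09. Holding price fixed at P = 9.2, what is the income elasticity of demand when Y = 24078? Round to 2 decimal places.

1.09

For a multiplicative demand Q = A·P^α·Y^β, the income elasticity is β everywhere.
Here β = 1.09, so η = 1.09.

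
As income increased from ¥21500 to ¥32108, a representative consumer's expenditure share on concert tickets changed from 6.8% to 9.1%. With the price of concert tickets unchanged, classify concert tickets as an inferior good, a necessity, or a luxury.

The budget share rises as income rises, so η > 1.

luxury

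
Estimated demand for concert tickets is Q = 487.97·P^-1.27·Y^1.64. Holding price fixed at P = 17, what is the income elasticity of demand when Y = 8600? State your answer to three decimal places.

For a multiplicative demand Q = A·P^α·Y^β, the income elasticity is β everywhere.
Here β = 1.64, so η = 1.640.

1.640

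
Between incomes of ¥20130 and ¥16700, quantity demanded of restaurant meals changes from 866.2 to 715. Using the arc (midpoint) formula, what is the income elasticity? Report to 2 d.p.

1.03

ΔQ = 715 − 866.2 = -151.2; midpoint Q̄ = (866.2 + 715)/2 = 790.6.
ΔI = 16700 − 20130 = -3430; midpoint Ī = (20130 + 16700)/2 = 18415.
η = (ΔQ/Q̄) ÷ (ΔI/Ī) = (-151.2/790.6) ÷ (-3430/18415) = 1.03.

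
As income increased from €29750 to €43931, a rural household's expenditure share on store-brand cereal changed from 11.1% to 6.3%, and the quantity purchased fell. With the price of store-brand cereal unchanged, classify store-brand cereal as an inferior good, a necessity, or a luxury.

Quantity demanded falls as income rises, so η < 0.

inferior good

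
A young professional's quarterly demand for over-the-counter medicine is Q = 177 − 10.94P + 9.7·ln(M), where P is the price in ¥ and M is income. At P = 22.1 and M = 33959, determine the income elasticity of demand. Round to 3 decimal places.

At P = 22.1, M = 33959: Q = 36.425.
Holding P constant, ∂Q/∂M = 9.7/M = 0.000285639.
η_M = (∂Q/∂M)·(M/Q) = 0.000285639 × (33959/36.425) = 0.266.

0.266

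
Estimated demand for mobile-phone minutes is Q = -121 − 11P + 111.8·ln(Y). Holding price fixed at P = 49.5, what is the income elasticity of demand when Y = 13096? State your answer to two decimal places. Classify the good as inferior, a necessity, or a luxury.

At P = 49.5, Y = 13096: Q = 394.371.
Holding P constant, ∂Q/∂Y = 111.8/Y = 0.00853696.
η_Y = (∂Q/∂Y)·(Y/Q) = 0.00853696 × (13096/394.371) = 0.28.
Since 0 < η < 1, this is a necessity.

0.28 (necessity)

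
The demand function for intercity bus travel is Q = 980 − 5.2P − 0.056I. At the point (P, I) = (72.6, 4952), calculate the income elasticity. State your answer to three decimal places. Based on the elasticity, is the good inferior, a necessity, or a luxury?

-0.853 (inferior good)

At P = 72.6, I = 4952: Q = 325.168.
Holding P constant, ∂Q/∂I = −0.056.
η_I = (∂Q/∂I)·(I/Q) = -0.056 × (4952/325.168) = -0.853.
Since η < 0, this is an inferior good.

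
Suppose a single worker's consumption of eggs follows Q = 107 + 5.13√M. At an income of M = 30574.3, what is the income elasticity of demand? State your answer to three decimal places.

At M = 30574.3: Q = 1004.007.
dQ/dM = 5.13/(2√M) = 0.0146693 at this income.
η = (dQ/dM)·(M/Q) = 0.0146693 × (30574.3/1004.007) = 0.447.

0.447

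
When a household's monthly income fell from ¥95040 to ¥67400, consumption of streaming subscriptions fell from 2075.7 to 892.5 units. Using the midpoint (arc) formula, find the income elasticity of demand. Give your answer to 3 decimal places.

ΔQ = 892.5 − 2075.7 = -1183.2; midpoint Q̄ = (2075.7 + 892.5)/2 = 1484.1.
ΔI = 67400 − 95040 = -27640; midpoint Ī = (95040 + 67400)/2 = 81220.
η = (ΔQ/Q̄) ÷ (ΔI/Ī) = (-1183.2/1484.1) ÷ (-27640/81220) = 2.343.

2.343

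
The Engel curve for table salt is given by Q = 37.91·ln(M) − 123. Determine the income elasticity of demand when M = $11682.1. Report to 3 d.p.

At M = 11682.1: Q = 232.058.
dQ/dM = 37.91/M = 0.00324514 at this income.
η = (dQ/dM)·(M/Q) = 0.00324514 × (11682.1/232.058) = 0.163.

0.163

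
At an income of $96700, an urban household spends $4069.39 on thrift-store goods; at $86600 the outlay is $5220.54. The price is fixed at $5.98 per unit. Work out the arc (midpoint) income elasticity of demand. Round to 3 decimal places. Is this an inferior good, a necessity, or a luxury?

With a constant price, Q₁ = 4069.39/5.98 = 680.500 and Q₂ = 5220.54/5.98 = 873.000 (equivalently, work directly with expenditure since P cancels).
Midpoint %ΔQ = (5220.54 − 4069.39)/4644.97 = 0.24783; midpoint %ΔI = (86600 − 96700)/91650 = -0.11020.
η = 0.24783 / -0.11020 = -2.249.
η < 0 ⇒ inferior good.

-2.249 (inferior good)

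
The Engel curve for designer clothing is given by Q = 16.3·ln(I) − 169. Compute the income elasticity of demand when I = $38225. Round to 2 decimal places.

5.46

At I = 38225: Q = 2.985.
dQ/dI = 16.3/I = 0.000426422 at this income.
η = (dQ/dI)·(I/Q) = 0.000426422 × (38225/2.985) = 5.46.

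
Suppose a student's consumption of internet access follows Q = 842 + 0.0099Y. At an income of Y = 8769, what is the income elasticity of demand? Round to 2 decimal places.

0.09

At Y = 8769: Q = 928.813.
dQ/dY = 0.0099.
η = (dQ/dY)·(Y/Q) = 0.0099 × (8769/928.813) = 0.09.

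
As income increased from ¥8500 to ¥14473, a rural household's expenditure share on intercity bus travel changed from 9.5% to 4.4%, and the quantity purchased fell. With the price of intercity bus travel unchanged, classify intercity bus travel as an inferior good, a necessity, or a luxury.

inferior good

Quantity demanded falls as income rises, so η < 0.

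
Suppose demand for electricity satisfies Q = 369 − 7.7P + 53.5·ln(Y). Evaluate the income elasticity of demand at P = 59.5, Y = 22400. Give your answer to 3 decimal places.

0.120

At P = 59.5, Y = 22400: Q = 446.750.
Holding P constant, ∂Q/∂Y = 53.5/Y = 0.00238839.
η_Y = (∂Q/∂Y)·(Y/Q) = 0.00238839 × (22400/446.750) = 0.120.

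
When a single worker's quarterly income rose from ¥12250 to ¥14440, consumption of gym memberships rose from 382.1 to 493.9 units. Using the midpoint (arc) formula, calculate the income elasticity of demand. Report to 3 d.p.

1.555

ΔQ = 493.9 − 382.1 = 111.8; midpoint Q̄ = (382.1 + 493.9)/2 = 438.
ΔI = 14440 − 12250 = 2190; midpoint Ī = (12250 + 14440)/2 = 13345.
η = (ΔQ/Q̄) ÷ (ΔI/Ī) = (111.8/438) ÷ (2190/13345) = 1.555.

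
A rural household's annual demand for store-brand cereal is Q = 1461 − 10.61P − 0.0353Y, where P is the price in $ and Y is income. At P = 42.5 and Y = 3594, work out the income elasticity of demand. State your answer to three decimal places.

-0.144

At P = 42.5, Y = 3594: Q = 883.207.
Holding P constant, ∂Q/∂Y = −0.0353.
η_Y = (∂Q/∂Y)·(Y/Q) = -0.0353 × (3594/883.207) = -0.144.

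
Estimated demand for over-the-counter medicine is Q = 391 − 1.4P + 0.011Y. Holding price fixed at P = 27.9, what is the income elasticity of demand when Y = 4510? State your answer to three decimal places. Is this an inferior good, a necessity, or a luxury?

0.124 (necessity)

At P = 27.9, Y = 4510: Q = 401.550.
Holding P constant, ∂Q/∂Y = 0.011.
η_Y = (∂Q/∂Y)·(Y/Q) = 0.011 × (4510/401.550) = 0.124.
Since 0 < η < 1, this is a necessity.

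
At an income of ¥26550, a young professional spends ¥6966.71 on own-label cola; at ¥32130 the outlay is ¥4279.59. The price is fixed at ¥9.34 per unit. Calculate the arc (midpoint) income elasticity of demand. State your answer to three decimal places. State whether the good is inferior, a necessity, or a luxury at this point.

-2.513 (inferior good)

With a constant price, Q₁ = 6966.71/9.34 = 745.900 and Q₂ = 4279.59/9.34 = 458.200 (equivalently, work directly with expenditure since P cancels).
Midpoint %ΔQ = (4279.59 − 6966.71)/5623.15 = -0.47787; midpoint %ΔI = (32130 − 26550)/29340 = 0.19018.
η = -0.47787 / 0.19018 = -2.513.
η < 0 ⇒ inferior good.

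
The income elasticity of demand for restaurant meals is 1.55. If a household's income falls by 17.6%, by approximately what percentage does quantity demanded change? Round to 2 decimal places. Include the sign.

%ΔQ ≈ η × %ΔI = 1.55 × (-17.6%) = -27.28%.

-27.28%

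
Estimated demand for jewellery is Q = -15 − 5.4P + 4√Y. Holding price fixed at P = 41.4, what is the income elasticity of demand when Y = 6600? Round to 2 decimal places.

1.88

At P = 41.4, Y = 6600: Q = 86.402.
Holding P constant, ∂Q/∂Y = 4/(2√Y) = 0.0246183.
η_Y = (∂Q/∂Y)·(Y/Q) = 0.0246183 × (6600/86.402) = 1.88.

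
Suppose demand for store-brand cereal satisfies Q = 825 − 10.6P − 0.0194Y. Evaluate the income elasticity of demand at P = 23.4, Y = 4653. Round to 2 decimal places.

At P = 23.4, Y = 4653: Q = 486.692.
Holding P constant, ∂Q/∂Y = −0.0194.
η_Y = (∂Q/∂Y)·(Y/Q) = -0.0194 × (4653/486.692) = -0.19.

-0.19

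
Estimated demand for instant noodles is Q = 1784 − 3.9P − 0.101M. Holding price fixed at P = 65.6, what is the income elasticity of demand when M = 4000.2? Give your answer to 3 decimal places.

-0.359

At P = 65.6, M = 4000.2: Q = 1124.140.
Holding P constant, ∂Q/∂M = −0.101.
η_M = (∂Q/∂M)·(M/Q) = -0.101 × (4000.2/1124.140) = -0.359.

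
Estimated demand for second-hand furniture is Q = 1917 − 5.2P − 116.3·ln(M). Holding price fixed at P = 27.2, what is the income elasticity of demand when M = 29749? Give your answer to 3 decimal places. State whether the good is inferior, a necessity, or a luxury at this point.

At P = 27.2, M = 29749: Q = 577.606.
Holding P constant, ∂Q/∂M = -116.3/M = -0.00390938.
η_M = (∂Q/∂M)·(M/Q) = -0.00390938 × (29749/577.606) = -0.201.
Since η < 0, this is an inferior good.

-0.201 (inferior good)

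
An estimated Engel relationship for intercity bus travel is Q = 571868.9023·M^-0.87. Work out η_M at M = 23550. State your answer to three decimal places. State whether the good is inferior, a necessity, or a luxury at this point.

-0.870 (inferior good)

For Q = A·M^β the income elasticity is constant and equal to β.
Here β = -0.87, so η = -0.870.
Since η < 0, the good is an inferior good.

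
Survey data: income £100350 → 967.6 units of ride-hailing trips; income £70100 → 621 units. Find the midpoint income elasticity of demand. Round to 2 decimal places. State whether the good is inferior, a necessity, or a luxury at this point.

ΔQ = 621 − 967.6 = -346.6; midpoint Q̄ = (967.6 + 621)/2 = 794.3.
ΔI = 70100 − 100350 = -30250; midpoint Ī = (100350 + 70100)/2 = 85225.
η = (ΔQ/Q̄) ÷ (ΔI/Ī) = (-346.6/794.3) ÷ (-30250/85225) = 1.23.
η > 1 ⇒ luxury.

1.23 (luxury)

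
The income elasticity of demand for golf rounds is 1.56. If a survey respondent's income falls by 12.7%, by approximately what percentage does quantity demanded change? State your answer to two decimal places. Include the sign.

-19.81%

%ΔQ ≈ η × %ΔI = 1.56 × (-12.7%) = -19.81%.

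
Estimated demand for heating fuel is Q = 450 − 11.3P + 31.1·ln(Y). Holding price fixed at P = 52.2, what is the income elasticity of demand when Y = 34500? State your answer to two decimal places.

0.17

At P = 52.2, Y = 34500: Q = 185.095.
Holding P constant, ∂Q/∂Y = 31.1/Y = 0.000901449.
η_Y = (∂Q/∂Y)·(Y/Q) = 0.000901449 × (34500/185.095) = 0.17.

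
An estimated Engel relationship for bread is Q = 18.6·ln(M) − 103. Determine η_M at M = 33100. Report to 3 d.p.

0.205

At M = 33100: Q = 90.576.
dQ/dM = 18.6/M = 0.000561934 at this income.
η = (dQ/dM)·(M/Q) = 0.000561934 × (33100/90.576) = 0.205.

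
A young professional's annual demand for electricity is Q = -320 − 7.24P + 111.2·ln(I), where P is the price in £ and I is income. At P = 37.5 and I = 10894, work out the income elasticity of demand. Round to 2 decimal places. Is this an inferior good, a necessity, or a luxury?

At P = 37.5, I = 10894: Q = 442.212.
Holding P constant, ∂Q/∂I = 111.2/I = 0.0102075.
η_I = (∂Q/∂I)·(I/Q) = 0.0102075 × (10894/442.212) = 0.25.
Since 0 < η < 1, this is a necessity.

0.25 (necessity)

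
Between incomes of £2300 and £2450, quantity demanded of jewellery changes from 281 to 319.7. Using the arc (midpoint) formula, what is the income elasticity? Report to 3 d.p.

ΔQ = 319.7 − 281 = 38.7; midpoint Q̄ = (281 + 319.7)/2 = 300.35.
ΔI = 2450 − 2300 = 150; midpoint Ī = (2300 + 2450)/2 = 2375.
η = (ΔQ/Q̄) ÷ (ΔI/Ī) = (38.7/300.35) ÷ (150/2375) = 2.040.

2.040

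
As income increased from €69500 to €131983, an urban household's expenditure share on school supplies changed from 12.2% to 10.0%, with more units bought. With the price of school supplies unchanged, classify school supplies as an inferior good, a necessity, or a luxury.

necessity

Quantity rises but the budget share falls as income rises, so 0 < η < 1.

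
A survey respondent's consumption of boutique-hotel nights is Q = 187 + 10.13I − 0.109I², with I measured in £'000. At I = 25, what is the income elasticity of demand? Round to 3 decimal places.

0.314

At I = 25: Q = 372.1250.
dQ/dI = 10.13 − 0.218I = 4.68000.
η = (dQ/dI)·(I/Q) = 4.68000 × (25/372.1250) = 0.314.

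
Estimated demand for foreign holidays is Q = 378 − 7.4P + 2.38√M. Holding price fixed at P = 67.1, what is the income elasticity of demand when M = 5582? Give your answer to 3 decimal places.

At P = 67.1, M = 5582: Q = 59.276.
Holding P constant, ∂Q/∂M = 2.38/(2√M) = 0.0159277.
η_M = (∂Q/∂M)·(M/Q) = 0.0159277 × (5582/59.276) = 1.500.

1.500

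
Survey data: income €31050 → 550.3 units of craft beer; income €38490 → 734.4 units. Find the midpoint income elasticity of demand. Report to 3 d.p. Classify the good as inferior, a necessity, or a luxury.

ΔQ = 734.4 − 550.3 = 184.1; midpoint Q̄ = (550.3 + 734.4)/2 = 642.35.
ΔI = 38490 − 31050 = 7440; midpoint Ī = (31050 + 38490)/2 = 34770.
η = (ΔQ/Q̄) ÷ (ΔI/Ī) = (184.1/642.35) ÷ (7440/34770) = 1.339.
η > 1 ⇒ luxury.

1.339 (luxury)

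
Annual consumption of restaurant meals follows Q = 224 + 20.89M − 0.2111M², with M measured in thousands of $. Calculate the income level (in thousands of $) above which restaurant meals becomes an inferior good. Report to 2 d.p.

49.48

dQ/dM = 20.89 − 0.4222M.
The good is inferior where dQ/dM < 0. Setting dQ/dM = 0 gives M = 20.89 / 0.4222 = 49.48.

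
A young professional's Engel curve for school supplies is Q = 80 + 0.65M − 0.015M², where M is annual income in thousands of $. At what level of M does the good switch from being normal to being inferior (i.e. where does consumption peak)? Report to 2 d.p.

dQ/dM = 0.65 − 0.03M.
The good is inferior where dQ/dM < 0. Setting dQ/dM = 0 gives M = 0.65 / 0.03 = 21.67.

21.67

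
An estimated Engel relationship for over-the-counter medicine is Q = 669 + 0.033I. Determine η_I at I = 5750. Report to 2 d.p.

At I = 5750: Q = 858.750.
dQ/dI = 0.033.
η = (dQ/dI)·(I/Q) = 0.033 × (5750/858.750) = 0.22.

0.22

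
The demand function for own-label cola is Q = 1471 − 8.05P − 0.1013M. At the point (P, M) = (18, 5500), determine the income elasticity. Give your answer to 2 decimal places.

-0.72

At P = 18, M = 5500: Q = 768.950.
Holding P constant, ∂Q/∂M = −0.1013.
η_M = (∂Q/∂M)·(M/Q) = -0.1013 × (5500/768.950) = -0.72.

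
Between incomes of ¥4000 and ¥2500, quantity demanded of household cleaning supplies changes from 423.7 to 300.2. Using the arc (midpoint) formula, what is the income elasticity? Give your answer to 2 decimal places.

ΔQ = 300.2 − 423.7 = -123.5; midpoint Q̄ = (423.7 + 300.2)/2 = 361.95.
ΔI = 2500 − 4000 = -1500; midpoint Ī = (4000 + 2500)/2 = 3250.
η = (ΔQ/Q̄) ÷ (ΔI/Ī) = (-123.5/361.95) ÷ (-1500/3250) = 0.74.

0.74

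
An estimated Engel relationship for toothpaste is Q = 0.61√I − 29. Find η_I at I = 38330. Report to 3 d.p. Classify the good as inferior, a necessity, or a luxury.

0.660 (necessity)

At I = 38330: Q = 90.426.
dQ/dI = 0.61/(2√I) = 0.00155787 at this income.
η = (dQ/dI)·(I/Q) = 0.00155787 × (38330/90.426) = 0.660.
Since 0 < η < 1, the good is a necessity.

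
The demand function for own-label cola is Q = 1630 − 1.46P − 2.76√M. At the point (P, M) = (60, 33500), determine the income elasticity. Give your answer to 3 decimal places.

-0.244

At P = 60, M = 33500: Q = 1037.237.
Holding P constant, ∂Q/∂M = -2.76/(2√M) = -0.00753975.
η_M = (∂Q/∂M)·(M/Q) = -0.00753975 × (33500/1037.237) = -0.244.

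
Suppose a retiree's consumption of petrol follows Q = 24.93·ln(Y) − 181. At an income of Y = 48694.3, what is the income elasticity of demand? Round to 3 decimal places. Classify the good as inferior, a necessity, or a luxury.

0.283 (necessity)

At Y = 48694.3: Q = 88.077.
dQ/dY = 24.93/Y = 0.00051197 at this income.
η = (dQ/dY)·(Y/Q) = 0.00051197 × (48694.3/88.077) = 0.283.
Since 0 < η < 1, the good is a necessity.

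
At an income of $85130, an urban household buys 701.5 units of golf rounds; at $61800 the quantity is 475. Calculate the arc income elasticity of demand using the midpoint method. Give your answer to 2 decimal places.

ΔQ = 475 − 701.5 = -226.5; midpoint Q̄ = (701.5 + 475)/2 = 588.25.
ΔI = 61800 − 85130 = -23330; midpoint Ī = (85130 + 61800)/2 = 73465.
η = (ΔQ/Q̄) ÷ (ΔI/Ī) = (-226.5/588.25) ÷ (-23330/73465) = 1.21.

1.21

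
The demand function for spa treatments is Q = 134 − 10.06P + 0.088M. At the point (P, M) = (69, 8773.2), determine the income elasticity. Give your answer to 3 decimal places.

3.643

At P = 69, M = 8773.2: Q = 211.902.
Holding P constant, ∂Q/∂M = 0.088.
η_M = (∂Q/∂M)·(M/Q) = 0.088 × (8773.2/211.902) = 3.643.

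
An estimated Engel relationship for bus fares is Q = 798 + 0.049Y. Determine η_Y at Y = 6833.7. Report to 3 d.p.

0.296

At Y = 6833.7: Q = 1132.851.
dQ/dY = 0.049.
η = (dQ/dY)·(Y/Q) = 0.049 × (6833.7/1132.851) = 0.296.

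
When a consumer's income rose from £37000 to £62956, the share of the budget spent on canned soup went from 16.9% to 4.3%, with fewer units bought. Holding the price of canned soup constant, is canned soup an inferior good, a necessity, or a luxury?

Quantity demanded falls as income rises, so η < 0.

inferior good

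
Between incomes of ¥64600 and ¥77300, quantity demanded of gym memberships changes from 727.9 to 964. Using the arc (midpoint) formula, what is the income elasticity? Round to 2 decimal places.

ΔQ = 964 − 727.9 = 236.1; midpoint Q̄ = (727.9 + 964)/2 = 845.95.
ΔI = 77300 − 64600 = 12700; midpoint Ī = (64600 + 77300)/2 = 70950.
η = (ΔQ/Q̄) ÷ (ΔI/Ī) = (236.1/845.95) ÷ (12700/70950) = 1.56.

1.56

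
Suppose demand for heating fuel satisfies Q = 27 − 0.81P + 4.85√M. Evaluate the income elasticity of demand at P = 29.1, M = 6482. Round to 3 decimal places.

At P = 29.1, M = 6482: Q = 393.907.
Holding P constant, ∂Q/∂M = 4.85/(2√M) = 0.0301202.
η_M = (∂Q/∂M)·(M/Q) = 0.0301202 × (6482/393.907) = 0.496.

0.496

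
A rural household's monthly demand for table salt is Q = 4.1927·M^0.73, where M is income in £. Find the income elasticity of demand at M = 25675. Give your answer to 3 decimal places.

0.730

For Q = A·M^β the income elasticity is constant and equal to β.
Here β = 0.73, so η = 0.730.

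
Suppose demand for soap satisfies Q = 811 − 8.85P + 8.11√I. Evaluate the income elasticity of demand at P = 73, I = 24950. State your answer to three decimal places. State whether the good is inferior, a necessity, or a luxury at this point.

0.443 (necessity)

At P = 73, I = 24950: Q = 1445.971.
Holding P constant, ∂Q/∂I = 8.11/(2√I) = 0.0256718.
η_I = (∂Q/∂I)·(I/Q) = 0.0256718 × (24950/1445.971) = 0.443.
Since 0 < η < 1, this is a necessity.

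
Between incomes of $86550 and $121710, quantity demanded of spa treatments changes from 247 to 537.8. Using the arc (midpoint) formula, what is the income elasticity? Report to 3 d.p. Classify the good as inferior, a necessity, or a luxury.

ΔQ = 537.8 − 247 = 290.8; midpoint Q̄ = (247 + 537.8)/2 = 392.4.
ΔI = 121710 − 86550 = 35160; midpoint Ī = (86550 + 121710)/2 = 104130.
η = (ΔQ/Q̄) ÷ (ΔI/Ī) = (290.8/392.4) ÷ (35160/104130) = 2.195.
η > 1 ⇒ luxury.

2.195 (luxury)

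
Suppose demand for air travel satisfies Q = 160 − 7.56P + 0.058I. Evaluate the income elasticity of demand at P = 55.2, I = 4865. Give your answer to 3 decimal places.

At P = 55.2, I = 4865: Q = 24.858.
Holding P constant, ∂Q/∂I = 0.058.
η_I = (∂Q/∂I)·(I/Q) = 0.058 × (4865/24.858) = 11.351.

11.351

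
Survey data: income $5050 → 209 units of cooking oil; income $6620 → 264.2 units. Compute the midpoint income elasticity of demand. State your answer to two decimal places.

0.87

ΔQ = 264.2 − 209 = 55.2; midpoint Q̄ = (209 + 264.2)/2 = 236.6.
ΔI = 6620 − 5050 = 1570; midpoint Ī = (5050 + 6620)/2 = 5835.
η = (ΔQ/Q̄) ÷ (ΔI/Ī) = (55.2/236.6) ÷ (1570/5835) = 0.87.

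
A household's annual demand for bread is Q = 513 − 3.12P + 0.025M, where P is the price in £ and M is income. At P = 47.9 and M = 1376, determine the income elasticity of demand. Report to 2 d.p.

0.09

At P = 47.9, M = 1376: Q = 397.952.
Holding P constant, ∂Q/∂M = 0.025.
η_M = (∂Q/∂M)·(M/Q) = 0.025 × (1376/397.952) = 0.09.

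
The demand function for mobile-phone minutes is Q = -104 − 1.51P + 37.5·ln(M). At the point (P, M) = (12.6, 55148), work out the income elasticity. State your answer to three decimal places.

At P = 12.6, M = 55148: Q = 286.391.
Holding P constant, ∂Q/∂M = 37.5/M = 0.000679988.
η_M = (∂Q/∂M)·(M/Q) = 0.000679988 × (55148/286.391) = 0.131.

0.131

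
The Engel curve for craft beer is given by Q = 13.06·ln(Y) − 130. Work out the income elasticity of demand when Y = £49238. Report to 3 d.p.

1.176

At Y = 49238: Q = 11.106.
dQ/dY = 13.06/Y = 0.000265242 at this income.
η = (dQ/dY)·(Y/Q) = 0.000265242 × (49238/11.106) = 1.176.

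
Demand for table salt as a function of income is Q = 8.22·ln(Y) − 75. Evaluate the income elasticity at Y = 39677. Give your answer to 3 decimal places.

At Y = 39677: Q = 12.038.
dQ/dY = 8.22/Y = 0.000207173 at this income.
η = (dQ/dY)·(Y/Q) = 0.000207173 × (39677/12.038) = 0.683.

0.683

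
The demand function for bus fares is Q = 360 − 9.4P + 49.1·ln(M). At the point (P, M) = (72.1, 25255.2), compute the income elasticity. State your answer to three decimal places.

At P = 72.1, M = 25255.2: Q = 179.976.
Holding P constant, ∂Q/∂M = 49.1/M = 0.00194415.
η_M = (∂Q/∂M)·(M/Q) = 0.00194415 × (25255.2/179.976) = 0.273.

0.273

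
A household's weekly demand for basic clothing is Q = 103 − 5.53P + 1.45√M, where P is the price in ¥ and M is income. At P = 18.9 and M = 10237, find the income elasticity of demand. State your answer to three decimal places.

At P = 18.9, M = 10237: Q = 145.191.
Holding P constant, ∂Q/∂M = 1.45/(2√M) = 0.00716559.
η_M = (∂Q/∂M)·(M/Q) = 0.00716559 × (10237/145.191) = 0.505.

0.505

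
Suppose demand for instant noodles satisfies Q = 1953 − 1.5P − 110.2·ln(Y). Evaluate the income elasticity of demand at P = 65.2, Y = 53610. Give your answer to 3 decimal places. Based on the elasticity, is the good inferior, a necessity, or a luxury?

-0.168 (inferior good)

At P = 65.2, Y = 53610: Q = 655.178.
Holding P constant, ∂Q/∂Y = -110.2/Y = -0.00205559.
η_Y = (∂Q/∂Y)·(Y/Q) = -0.00205559 × (53610/655.178) = -0.168.
Since η < 0, this is an inferior good.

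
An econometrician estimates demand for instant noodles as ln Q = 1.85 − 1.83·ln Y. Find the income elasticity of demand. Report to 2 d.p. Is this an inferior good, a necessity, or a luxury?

-1.83 (inferior good)

In a log-linear demand, the coefficient on ln Y is the income elasticity.
So η = -1.83.
η < 0 ⇒ inferior good.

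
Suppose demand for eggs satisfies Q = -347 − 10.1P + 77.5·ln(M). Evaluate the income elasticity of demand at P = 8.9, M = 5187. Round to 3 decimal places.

At P = 8.9, M = 5187: Q = 226.038.
Holding P constant, ∂Q/∂M = 77.5/M = 0.0149412.
η_M = (∂Q/∂M)·(M/Q) = 0.0149412 × (5187/226.038) = 0.343.

0.343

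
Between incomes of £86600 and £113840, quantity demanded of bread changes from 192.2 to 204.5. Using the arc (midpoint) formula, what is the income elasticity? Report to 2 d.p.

ΔQ = 204.5 − 192.2 = 12.3; midpoint Q̄ = (192.2 + 204.5)/2 = 198.35.
ΔI = 113840 − 86600 = 27240; midpoint Ī = (86600 + 113840)/2 = 100220.
η = (ΔQ/Q̄) ÷ (ΔI/Ī) = (12.3/198.35) ÷ (27240/100220) = 0.23.

0.23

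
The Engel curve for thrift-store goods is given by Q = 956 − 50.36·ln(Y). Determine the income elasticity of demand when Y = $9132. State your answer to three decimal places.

-0.101

At Y = 9132: Q = 496.740.
dQ/dY = -50.36/Y = -0.00551467 at this income.
η = (dQ/dY)·(Y/Q) = -0.00551467 × (9132/496.740) = -0.101.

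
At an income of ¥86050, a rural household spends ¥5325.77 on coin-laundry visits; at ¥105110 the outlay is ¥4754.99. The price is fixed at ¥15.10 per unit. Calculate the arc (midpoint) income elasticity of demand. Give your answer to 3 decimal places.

With a constant price, Q₁ = 5325.77/15.10 = 352.700 and Q₂ = 4754.99/15.10 = 314.900 (equivalently, work directly with expenditure since P cancels).
Midpoint %ΔQ = (4754.99 − 5325.77)/5040.38 = -0.11324; midpoint %ΔI = (105110 − 86050)/95580 = 0.19941.
η = -0.11324 / 0.19941 = -0.568.

-0.568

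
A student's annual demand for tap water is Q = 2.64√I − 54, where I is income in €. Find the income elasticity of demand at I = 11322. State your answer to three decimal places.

0.619

At I = 11322: Q = 226.909.
dQ/dI = 2.64/(2√I) = 0.0124054 at this income.
η = (dQ/dI)·(I/Q) = 0.0124054 × (11322/226.909) = 0.619.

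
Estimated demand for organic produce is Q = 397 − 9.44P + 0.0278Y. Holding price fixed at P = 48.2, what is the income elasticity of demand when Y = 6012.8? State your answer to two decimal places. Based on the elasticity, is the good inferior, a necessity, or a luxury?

At P = 48.2, Y = 6012.8: Q = 109.148.
Holding P constant, ∂Q/∂Y = 0.0278.
η_Y = (∂Q/∂Y)·(Y/Q) = 0.0278 × (6012.8/109.148) = 1.53.
Since η > 1, this is a luxury.

1.53 (luxury)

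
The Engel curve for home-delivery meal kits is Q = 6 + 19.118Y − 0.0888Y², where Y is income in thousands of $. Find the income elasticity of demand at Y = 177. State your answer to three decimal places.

-3.587

At Y = 177: Q = 607.8708.
dQ/dY = 19.118 − 0.1776Y = -12.31720.
η = (dQ/dY)·(Y/Q) = -12.31720 × (177/607.8708) = -3.587.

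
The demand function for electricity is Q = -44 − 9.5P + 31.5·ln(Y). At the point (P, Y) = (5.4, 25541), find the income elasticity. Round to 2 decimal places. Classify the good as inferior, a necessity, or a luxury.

0.14 (necessity)

At P = 5.4, Y = 25541: Q = 224.363.
Holding P constant, ∂Q/∂Y = 31.5/Y = 0.00123331.
η_Y = (∂Q/∂Y)·(Y/Q) = 0.00123331 × (25541/224.363) = 0.14.
Since 0 < η < 1, this is a necessity.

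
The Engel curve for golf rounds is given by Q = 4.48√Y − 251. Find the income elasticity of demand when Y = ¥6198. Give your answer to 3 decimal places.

1.734

At Y = 6198: Q = 101.699.
dQ/dY = 4.48/(2√Y) = 0.0284526 at this income.
η = (dQ/dY)·(Y/Q) = 0.0284526 × (6198/101.699) = 1.734.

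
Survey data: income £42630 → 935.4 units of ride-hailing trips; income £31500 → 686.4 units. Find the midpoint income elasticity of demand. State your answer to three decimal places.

ΔQ = 686.4 − 935.4 = -249; midpoint Q̄ = (935.4 + 686.4)/2 = 810.9.
ΔI = 31500 − 42630 = -11130; midpoint Ī = (42630 + 31500)/2 = 37065.
η = (ΔQ/Q̄) ÷ (ΔI/Ī) = (-249/810.9) ÷ (-11130/37065) = 1.023.

1.023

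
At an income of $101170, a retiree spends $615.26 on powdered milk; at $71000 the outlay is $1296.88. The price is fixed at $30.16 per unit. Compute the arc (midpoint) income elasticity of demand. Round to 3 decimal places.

-2.034

With a constant price, Q₁ = 615.26/30.16 = 20.400 and Q₂ = 1296.88/30.16 = 43.000 (equivalently, work directly with expenditure since P cancels).
Midpoint %ΔQ = (1296.88 − 615.26)/956.07 = 0.71294; midpoint %ΔI = (71000 − 101170)/86085 = -0.35047.
η = 0.71294 / -0.35047 = -2.034.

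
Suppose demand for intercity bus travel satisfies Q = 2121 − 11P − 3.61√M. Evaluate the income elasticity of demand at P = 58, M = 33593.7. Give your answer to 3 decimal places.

-0.403

At P = 58, M = 33593.7: Q = 821.338.
Holding P constant, ∂Q/∂M = -3.61/(2√M) = -0.00984801.
η_M = (∂Q/∂M)·(M/Q) = -0.00984801 × (33593.7/821.338) = -0.403.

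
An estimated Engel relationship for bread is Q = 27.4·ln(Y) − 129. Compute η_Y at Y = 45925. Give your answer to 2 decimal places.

At Y = 45925: Q = 165.133.
dQ/dY = 27.4/Y = 0.000596625 at this income.
η = (dQ/dY)·(Y/Q) = 0.000596625 × (45925/165.133) = 0.17.

0.17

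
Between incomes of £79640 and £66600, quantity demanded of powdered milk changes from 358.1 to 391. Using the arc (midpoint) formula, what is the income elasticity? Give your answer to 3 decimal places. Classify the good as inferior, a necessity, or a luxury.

ΔQ = 391 − 358.1 = 32.9; midpoint Q̄ = (358.1 + 391)/2 = 374.55.
ΔI = 66600 − 79640 = -13040; midpoint Ī = (79640 + 66600)/2 = 73120.
η = (ΔQ/Q̄) ÷ (ΔI/Ī) = (32.9/374.55) ÷ (-13040/73120) = -0.493.
η < 0 ⇒ inferior good.

-0.493 (inferior good)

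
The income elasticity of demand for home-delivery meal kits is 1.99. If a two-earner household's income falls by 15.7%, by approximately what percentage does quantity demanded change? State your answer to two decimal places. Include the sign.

-31.24%

%ΔQ ≈ η × %ΔI = 1.99 × (-15.7%) = -31.24%.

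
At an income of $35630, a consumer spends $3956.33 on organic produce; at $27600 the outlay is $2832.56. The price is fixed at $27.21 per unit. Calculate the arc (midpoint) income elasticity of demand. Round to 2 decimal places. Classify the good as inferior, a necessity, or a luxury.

With a constant price, Q₁ = 3956.33/27.21 = 145.400 and Q₂ = 2832.56/27.21 = 104.100 (equivalently, work directly with expenditure since P cancels).
Midpoint %ΔQ = (2832.56 − 3956.33)/3394.45 = -0.33106; midpoint %ΔI = (27600 − 35630)/31615 = -0.25399.
η = -0.33106 / -0.25399 = 1.30.
η > 1 ⇒ luxury.

1.30 (luxury)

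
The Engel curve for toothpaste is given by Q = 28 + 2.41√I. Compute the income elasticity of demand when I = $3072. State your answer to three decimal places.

0.413

At I = 3072: Q = 161.576.
dQ/dI = 2.41/(2√I) = 0.0217408 at this income.
η = (dQ/dI)·(I/Q) = 0.0217408 × (3072/161.576) = 0.413.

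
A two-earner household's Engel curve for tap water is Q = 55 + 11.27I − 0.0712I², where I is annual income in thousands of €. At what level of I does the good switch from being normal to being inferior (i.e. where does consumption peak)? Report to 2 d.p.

dQ/dI = 11.27 − 0.1424I.
The good is inferior where dQ/dI < 0. Setting dQ/dI = 0 gives I = 11.27 / 0.1424 = 79.14.

79.14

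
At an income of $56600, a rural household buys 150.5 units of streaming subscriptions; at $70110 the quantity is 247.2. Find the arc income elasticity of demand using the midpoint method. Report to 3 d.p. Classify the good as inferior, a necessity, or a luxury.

ΔQ = 247.2 − 150.5 = 96.7; midpoint Q̄ = (150.5 + 247.2)/2 = 198.85.
ΔI = 70110 − 56600 = 13510; midpoint Ī = (56600 + 70110)/2 = 63355.
η = (ΔQ/Q̄) ÷ (ΔI/Ī) = (96.7/198.85) ÷ (13510/63355) = 2.280.
η > 1 ⇒ luxury.

2.280 (luxury)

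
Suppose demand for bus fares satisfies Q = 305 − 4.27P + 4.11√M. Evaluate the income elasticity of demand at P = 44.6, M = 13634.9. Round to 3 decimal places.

0.404

At P = 44.6, M = 13634.9: Q = 594.477.
Holding P constant, ∂Q/∂M = 4.11/(2√M) = 0.0175989.
η_M = (∂Q/∂M)·(M/Q) = 0.0175989 × (13634.9/594.477) = 0.404.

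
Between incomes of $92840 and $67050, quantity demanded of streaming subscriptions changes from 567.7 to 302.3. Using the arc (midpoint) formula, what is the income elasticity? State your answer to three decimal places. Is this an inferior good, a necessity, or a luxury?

ΔQ = 302.3 − 567.7 = -265.4; midpoint Q̄ = (567.7 + 302.3)/2 = 435.
ΔI = 67050 − 92840 = -25790; midpoint Ī = (92840 + 67050)/2 = 79945.
η = (ΔQ/Q̄) ÷ (ΔI/Ī) = (-265.4/435) ÷ (-25790/79945) = 1.891.
η > 1 ⇒ luxury.

1.891 (luxury)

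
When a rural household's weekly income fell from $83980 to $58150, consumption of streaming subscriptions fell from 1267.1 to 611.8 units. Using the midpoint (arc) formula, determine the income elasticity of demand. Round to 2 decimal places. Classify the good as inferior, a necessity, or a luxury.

1.92 (luxury)

ΔQ = 611.8 − 1267.1 = -655.3; midpoint Q̄ = (1267.1 + 611.8)/2 = 939.45.
ΔI = 58150 − 83980 = -25830; midpoint Ī = (83980 + 58150)/2 = 71065.
η = (ΔQ/Q̄) ÷ (ΔI/Ī) = (-655.3/939.45) ÷ (-25830/71065) = 1.92.
η > 1 ⇒ luxury.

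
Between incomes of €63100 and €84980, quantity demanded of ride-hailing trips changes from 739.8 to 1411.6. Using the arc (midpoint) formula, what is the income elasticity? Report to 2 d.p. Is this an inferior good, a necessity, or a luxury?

ΔQ = 1411.6 − 739.8 = 671.8; midpoint Q̄ = (739.8 + 1411.6)/2 = 1075.7.
ΔI = 84980 − 63100 = 21880; midpoint Ī = (63100 + 84980)/2 = 74040.
η = (ΔQ/Q̄) ÷ (ΔI/Ī) = (671.8/1075.7) ÷ (21880/74040) = 2.11.
η > 1 ⇒ luxury.

2.11 (luxury)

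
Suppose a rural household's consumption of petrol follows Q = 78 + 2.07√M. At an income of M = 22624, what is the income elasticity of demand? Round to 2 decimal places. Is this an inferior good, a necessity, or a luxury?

0.40 (necessity)

At M = 22624: Q = 389.354.
dQ/dM = 2.07/(2√M) = 0.00688106 at this income.
η = (dQ/dM)·(M/Q) = 0.00688106 × (22624/389.354) = 0.40.
Since 0 < η < 1, the good is a necessity.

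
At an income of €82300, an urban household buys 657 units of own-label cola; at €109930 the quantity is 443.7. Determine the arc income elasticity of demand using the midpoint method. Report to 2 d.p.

ΔQ = 443.7 − 657 = -213.3; midpoint Q̄ = (657 + 443.7)/2 = 550.35.
ΔI = 109930 − 82300 = 27630; midpoint Ī = (82300 + 109930)/2 = 96115.
η = (ΔQ/Q̄) ÷ (ΔI/Ī) = (-213.3/550.35) ÷ (27630/96115) = -1.35.

-1.35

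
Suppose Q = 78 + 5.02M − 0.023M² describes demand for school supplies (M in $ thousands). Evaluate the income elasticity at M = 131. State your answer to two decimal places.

At M = 131: Q = 340.9170.
dQ/dM = 5.02 − 0.046M = -1.00600.
η = (dQ/dM)·(M/Q) = -1.00600 × (131/340.9170) = -0.39.

-0.39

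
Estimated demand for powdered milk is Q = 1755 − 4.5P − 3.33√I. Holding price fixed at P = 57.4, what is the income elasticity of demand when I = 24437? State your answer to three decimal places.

-0.267

At P = 57.4, I = 24437: Q = 976.143.
Holding P constant, ∂Q/∂I = -3.33/(2√I) = -0.010651.
η_I = (∂Q/∂I)·(I/Q) = -0.010651 × (24437/976.143) = -0.267.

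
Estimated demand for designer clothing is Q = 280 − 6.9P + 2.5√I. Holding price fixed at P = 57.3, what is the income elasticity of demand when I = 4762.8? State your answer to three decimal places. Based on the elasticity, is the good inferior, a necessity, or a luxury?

1.509 (luxury)

At P = 57.3, I = 4762.8: Q = 57.163.
Holding P constant, ∂Q/∂I = 2.5/(2√I) = 0.0181125.
η_I = (∂Q/∂I)·(I/Q) = 0.0181125 × (4762.8/57.163) = 1.509.
Since η > 1, this is a luxury.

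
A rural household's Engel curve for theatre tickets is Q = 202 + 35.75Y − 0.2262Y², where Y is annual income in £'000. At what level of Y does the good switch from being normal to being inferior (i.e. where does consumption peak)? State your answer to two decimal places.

79.02

dQ/dY = 35.75 − 0.4524Y.
The good is inferior where dQ/dY < 0. Setting dQ/dY = 0 gives Y = 35.75 / 0.4524 = 79.02.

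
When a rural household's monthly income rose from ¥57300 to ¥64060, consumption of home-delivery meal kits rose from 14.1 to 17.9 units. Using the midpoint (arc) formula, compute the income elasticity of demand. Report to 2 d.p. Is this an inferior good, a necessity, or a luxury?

2.13 (luxury)

ΔQ = 17.9 − 14.1 = 3.8; midpoint Q̄ = (14.1 + 17.9)/2 = 16.
ΔI = 64060 − 57300 = 6760; midpoint Ī = (57300 + 64060)/2 = 60680.
η = (ΔQ/Q̄) ÷ (ΔI/Ī) = (3.8/16) ÷ (6760/60680) = 2.13.
η > 1 ⇒ luxury.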